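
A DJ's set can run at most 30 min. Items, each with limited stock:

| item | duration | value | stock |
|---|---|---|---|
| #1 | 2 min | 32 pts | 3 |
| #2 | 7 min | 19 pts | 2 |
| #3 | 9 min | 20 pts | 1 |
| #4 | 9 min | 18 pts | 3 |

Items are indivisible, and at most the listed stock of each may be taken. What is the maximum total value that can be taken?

154 pts

Top feasible selections:
- 3×#1 + 2×#2 + 1×#3: duration 29, value 154
- 3×#1 + 2×#2 + 1×#4: duration 29, value 152
- 3×#1 + 1×#2 + 1×#3: duration 22, value 135
- 3×#1 + 2×#2: duration 20, value 134
Best: 154 pts.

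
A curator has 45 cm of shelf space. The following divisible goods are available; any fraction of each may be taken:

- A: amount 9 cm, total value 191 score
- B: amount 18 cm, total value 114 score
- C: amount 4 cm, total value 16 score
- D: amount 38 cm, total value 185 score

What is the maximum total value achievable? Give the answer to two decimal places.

Take in order of value per unit:
- A (191/9 per unit): all 9 → value 191, running total 191.00
- B (114/18 per unit): all 18 → value 114, running total 305.00
- D (185/38 per unit): 18 of 38 → value 18×185/38 = 87.6316, running total 392.63
Total 392.63.

392.63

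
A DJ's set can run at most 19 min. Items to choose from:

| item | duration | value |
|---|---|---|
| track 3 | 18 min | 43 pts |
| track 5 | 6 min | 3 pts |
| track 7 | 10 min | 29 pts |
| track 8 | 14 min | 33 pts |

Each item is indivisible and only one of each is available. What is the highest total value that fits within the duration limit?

43 pts

Check high-value combinations within 19 min:
- track 3: duration 18, value 43
- track 8: duration 14, value 33
- track 5+track 7: duration 6+10=16, value 3+29=32
- track 7: duration 10, value 29
Best: 43 pts.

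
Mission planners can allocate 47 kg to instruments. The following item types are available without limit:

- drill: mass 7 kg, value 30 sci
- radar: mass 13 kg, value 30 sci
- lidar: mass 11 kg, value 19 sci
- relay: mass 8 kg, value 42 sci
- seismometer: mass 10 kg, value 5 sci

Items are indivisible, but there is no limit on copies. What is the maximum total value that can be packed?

240 sci

Best value-per-unit is relay at 42/8; filling with it alone gives 5×42 = 210.
Optimal mix: 1×drill + 5×relay → mass 47, value 240.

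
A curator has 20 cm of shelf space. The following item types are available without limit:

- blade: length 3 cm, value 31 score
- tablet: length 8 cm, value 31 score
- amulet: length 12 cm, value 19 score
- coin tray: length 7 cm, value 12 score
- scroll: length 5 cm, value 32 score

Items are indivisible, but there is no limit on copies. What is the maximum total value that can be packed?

187 score

Best value-per-unit is blade at 31/3; filling with it alone gives 6×31 = 186.
Optimal mix: 5×blade + 1×scroll → length 20, value 187.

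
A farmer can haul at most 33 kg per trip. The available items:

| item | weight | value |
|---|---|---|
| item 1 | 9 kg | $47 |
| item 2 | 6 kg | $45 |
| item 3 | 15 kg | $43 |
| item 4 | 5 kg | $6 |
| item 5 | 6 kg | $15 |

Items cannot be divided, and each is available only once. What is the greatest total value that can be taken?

$135

Check high-value combinations within 33 kg:
- item 1+item 2+item 3: weight 9+6+15=30, value 47+45+43=135
- item 1+item 2+item 4+item 5: weight 9+6+5+6=26, value 47+45+6+15=113
- item 2+item 3+item 4+item 5: weight 6+15+5+6=32, value 45+43+6+15=109
Best: $135.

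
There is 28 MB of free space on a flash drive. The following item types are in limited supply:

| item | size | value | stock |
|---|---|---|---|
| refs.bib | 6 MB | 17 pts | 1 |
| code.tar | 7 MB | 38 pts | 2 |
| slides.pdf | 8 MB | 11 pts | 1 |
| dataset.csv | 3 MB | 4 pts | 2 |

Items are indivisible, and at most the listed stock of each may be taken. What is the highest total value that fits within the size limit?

104 pts

Best selections within size 28 and stock limits:
- 1×refs.bib + 2×code.tar + 1×slides.pdf: size 28, value 104
- 1×refs.bib + 2×code.tar + 2×dataset.csv: size 26, value 101
- 1×refs.bib + 2×code.tar + 1×dataset.csv: size 23, value 97
- 2×code.tar + 1×slides.pdf + 2×dataset.csv: size 28, value 95
Best: 104 pts.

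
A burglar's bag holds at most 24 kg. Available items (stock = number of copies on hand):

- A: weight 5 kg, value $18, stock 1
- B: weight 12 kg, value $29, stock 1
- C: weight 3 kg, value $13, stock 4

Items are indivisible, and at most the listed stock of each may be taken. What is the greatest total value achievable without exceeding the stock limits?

Top feasible selections:
- 1×B + 4×C: weight 24, value 81
- 1×A + 1×B + 2×C: weight 23, value 73
Best: $81.

$81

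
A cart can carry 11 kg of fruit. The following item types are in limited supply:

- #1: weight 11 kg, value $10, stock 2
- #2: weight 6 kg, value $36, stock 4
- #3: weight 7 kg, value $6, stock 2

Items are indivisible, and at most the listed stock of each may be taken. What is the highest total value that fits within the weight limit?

$36

Best selections within weight 11 and stock limits:
- 1×#2: weight 6, value 36
- 1×#1: weight 11, value 10
Best: $36.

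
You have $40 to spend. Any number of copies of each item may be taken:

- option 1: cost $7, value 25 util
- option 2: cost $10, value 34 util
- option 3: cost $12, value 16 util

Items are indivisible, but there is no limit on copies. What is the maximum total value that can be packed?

136 util

Best value-per-unit is option 1 at 25/7; filling with it alone gives 5×25 = 125.
Optimal mix: 4×option 2 → cost 40, value 136.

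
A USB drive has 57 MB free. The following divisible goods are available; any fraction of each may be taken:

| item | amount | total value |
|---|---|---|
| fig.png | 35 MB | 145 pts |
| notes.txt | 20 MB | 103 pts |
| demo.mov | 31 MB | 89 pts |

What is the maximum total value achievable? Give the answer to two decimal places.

253.74

Take in order of value per unit:
- notes.txt (103/20 per unit): all 20 → value 103, running total 103.00
- fig.png (145/35 per unit): all 35 → value 145, running total 248.00
- demo.mov (89/31 per unit): 2 of 31 → value 2×89/31 = 5.7419, running total 253.74
Total 253.74.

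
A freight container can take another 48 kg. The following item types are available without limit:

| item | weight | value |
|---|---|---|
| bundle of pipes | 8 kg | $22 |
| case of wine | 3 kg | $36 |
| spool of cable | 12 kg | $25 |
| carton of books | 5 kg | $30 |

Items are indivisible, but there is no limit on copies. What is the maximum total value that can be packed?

Best value-per-unit is case of wine at 36/3, and filling with it alone uses weight 16×3=48. No mix of the others beats 16×36 = 576.

$576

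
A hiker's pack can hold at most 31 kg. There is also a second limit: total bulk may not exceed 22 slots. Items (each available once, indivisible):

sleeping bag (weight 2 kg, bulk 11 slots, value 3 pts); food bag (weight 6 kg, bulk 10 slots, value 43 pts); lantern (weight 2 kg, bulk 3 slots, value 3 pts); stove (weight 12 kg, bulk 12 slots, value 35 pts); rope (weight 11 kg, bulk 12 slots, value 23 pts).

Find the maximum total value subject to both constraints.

Feasible sets respecting both limits:
- food bag+stove: weight 18, bulk 22, value 78
- food bag+rope: weight 17, bulk 22, value 66
- sleeping bag+food bag: weight 8, bulk 21, value 46
- food bag+lantern: weight 8, bulk 13, value 46
Best: 78 pts.

78 pts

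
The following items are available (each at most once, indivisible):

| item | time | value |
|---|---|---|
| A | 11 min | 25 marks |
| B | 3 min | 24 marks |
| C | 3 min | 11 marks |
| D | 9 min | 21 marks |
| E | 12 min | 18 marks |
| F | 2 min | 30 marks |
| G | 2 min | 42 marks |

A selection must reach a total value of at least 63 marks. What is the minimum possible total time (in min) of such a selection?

Subsets with value ≥ 63, sorted by total time:
- F+G: time 4, value 72
- B+G: time 5, value 66
- B+F+G: time 7, value 96
Minimum time: 4 min.

4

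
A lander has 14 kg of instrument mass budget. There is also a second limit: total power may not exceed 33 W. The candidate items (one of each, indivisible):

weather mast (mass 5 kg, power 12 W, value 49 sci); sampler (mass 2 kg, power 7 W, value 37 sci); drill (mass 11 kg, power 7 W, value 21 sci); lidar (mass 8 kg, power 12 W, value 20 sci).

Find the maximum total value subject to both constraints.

Feasible sets respecting both limits:
- weather mast+sampler: mass 7, power 19, value 86
- weather mast+lidar: mass 13, power 24, value 69
- sampler+drill: mass 13, power 14, value 58
Best: 86 sci.

86 sci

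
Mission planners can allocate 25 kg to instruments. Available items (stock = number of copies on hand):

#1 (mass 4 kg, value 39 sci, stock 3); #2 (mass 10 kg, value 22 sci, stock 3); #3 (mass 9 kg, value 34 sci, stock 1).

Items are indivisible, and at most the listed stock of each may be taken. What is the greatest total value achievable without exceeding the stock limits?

Best selections within mass 25 and stock limits:
- 3×#1 + 1×#3: mass 21, value 151
- 3×#1 + 1×#2: mass 22, value 139
Best: 151 sci.

151 sci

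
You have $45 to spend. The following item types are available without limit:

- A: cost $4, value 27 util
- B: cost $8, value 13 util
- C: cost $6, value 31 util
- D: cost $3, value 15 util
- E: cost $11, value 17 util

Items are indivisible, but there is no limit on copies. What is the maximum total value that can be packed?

Best value-per-unit is A at 27/4, and filling with it alone uses cost 11×4=44. No mix of the others beats 11×27 = 297.

297 util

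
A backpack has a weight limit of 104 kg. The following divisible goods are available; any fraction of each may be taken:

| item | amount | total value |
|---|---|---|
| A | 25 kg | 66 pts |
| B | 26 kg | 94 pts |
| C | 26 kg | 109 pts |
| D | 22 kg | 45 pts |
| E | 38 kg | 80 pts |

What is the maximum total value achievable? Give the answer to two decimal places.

Take in order of value per unit:
- C (109/26 per unit): all 26 → value 109, running total 109.00
- B (94/26 per unit): all 26 → value 94, running total 203.00
- A (66/25 per unit): all 25 → value 66, running total 269.00
- E (80/38 per unit): 27 of 38 → value 27×80/38 = 56.8421, running total 325.84
Total 325.84.

325.84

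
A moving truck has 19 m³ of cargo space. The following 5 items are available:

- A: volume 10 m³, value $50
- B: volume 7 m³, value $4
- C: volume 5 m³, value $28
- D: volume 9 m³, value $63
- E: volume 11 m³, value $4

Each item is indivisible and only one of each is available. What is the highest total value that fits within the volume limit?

This is a 0/1 knapsack; check combinations near the capacity.
- A+D: volume 10+9=19, value 50+63=113
- C+D: volume 5+9=14, value 28+63=91
- A+C: volume 10+5=15, value 50+28=78
Best: $113.

$113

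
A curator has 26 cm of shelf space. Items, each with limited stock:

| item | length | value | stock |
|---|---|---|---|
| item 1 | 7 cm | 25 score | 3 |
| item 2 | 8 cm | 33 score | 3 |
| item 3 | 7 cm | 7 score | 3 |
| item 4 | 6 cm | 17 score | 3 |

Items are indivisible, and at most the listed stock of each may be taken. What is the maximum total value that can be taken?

Best selections within length 26 and stock limits:
- 3×item 2: length 24, value 99
- 1×item 1 + 2×item 2: length 23, value 91
- 1×item 2 + 3×item 4: length 26, value 84
- 2×item 1 + 2×item 4: length 26, value 84
Best: 99 score.

99 score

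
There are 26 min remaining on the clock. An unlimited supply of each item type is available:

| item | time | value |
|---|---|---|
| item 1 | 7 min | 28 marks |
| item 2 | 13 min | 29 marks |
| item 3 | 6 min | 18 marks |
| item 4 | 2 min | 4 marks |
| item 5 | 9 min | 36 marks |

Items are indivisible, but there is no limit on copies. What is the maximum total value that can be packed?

100 marks

Best value-per-unit is item 1 at 28/7; filling with it alone gives 3×28 = 84.
Optimal mix: 1×item 1 + 2×item 5 → time 25, value 100.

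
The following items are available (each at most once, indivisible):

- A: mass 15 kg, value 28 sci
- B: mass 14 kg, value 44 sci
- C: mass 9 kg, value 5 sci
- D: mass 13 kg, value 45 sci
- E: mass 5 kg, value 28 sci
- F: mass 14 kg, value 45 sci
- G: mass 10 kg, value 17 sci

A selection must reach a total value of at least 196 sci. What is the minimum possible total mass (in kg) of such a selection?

71

Subsets with value ≥ 196, sorted by total mass:
- A+B+D+E+F+G: mass 71, value 207
- A+B+C+D+E+F+G: mass 80, value 212
Minimum mass: 71 kg.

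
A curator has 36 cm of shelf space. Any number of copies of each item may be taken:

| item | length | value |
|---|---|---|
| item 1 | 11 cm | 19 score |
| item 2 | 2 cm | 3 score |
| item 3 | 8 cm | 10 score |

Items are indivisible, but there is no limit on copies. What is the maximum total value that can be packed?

Best value-per-unit is item 1 at 19/11; filling with it alone gives 3×19 = 57.
Optimal mix: 3×item 1 + 1×item 2 → length 35, value 60.

60 score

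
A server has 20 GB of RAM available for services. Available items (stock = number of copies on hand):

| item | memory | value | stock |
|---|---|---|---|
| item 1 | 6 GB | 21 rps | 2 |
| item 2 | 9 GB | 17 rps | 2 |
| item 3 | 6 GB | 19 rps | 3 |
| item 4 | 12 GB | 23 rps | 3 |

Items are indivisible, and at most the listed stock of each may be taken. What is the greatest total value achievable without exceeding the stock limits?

Top feasible selections:
- 2×item 1 + 1×item 3: memory 18, value 61
- 1×item 1 + 2×item 3: memory 18, value 59
Best: 61 rps.

61 rps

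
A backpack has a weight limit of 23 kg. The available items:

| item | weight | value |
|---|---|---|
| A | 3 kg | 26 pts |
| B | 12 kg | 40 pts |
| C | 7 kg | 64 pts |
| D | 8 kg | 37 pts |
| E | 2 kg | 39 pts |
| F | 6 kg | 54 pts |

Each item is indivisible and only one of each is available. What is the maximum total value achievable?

Check high-value combinations within 23 kg:
- C+D+E+F: weight 7+8+2+6=23, value 64+37+39+54=194
- A+C+E+F: weight 3+7+2+6=18, value 26+64+39+54=183
- A+C+D+E: weight 3+7+8+2=20, value 26+64+37+39=166
- A+B+E+F: weight 3+12+2+6=23, value 26+40+39+54=159
Best: 194 pts.

194 pts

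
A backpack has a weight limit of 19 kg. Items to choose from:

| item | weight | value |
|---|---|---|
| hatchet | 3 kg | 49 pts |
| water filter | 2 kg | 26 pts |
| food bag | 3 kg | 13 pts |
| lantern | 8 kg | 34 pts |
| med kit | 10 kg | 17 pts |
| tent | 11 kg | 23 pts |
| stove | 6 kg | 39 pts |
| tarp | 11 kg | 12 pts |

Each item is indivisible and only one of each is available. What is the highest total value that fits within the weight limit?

Check high-value combinations within 19 kg:
- hatchet+water filter+lantern+stove: weight 3+2+8+6=19, value 49+26+34+39=148
- hatchet+water filter+food bag+stove: weight 3+2+3+6=14, value 49+26+13+39=127
- hatchet+water filter+food bag+lantern: weight 3+2+3+8=16, value 49+26+13+34=122
Best: 148 pts.

148 pts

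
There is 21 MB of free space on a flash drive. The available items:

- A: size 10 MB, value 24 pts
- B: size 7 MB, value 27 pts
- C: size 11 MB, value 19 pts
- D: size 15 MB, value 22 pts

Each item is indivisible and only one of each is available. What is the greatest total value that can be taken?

51 pts

Check high-value combinations within 21 MB:
- A+B: size 10+7=17, value 24+27=51
- B+C: size 7+11=18, value 27+19=46
- A+C: size 10+11=21, value 24+19=43
- B: size 7, value 27
- A: size 10, value 24
Best: 51 pts.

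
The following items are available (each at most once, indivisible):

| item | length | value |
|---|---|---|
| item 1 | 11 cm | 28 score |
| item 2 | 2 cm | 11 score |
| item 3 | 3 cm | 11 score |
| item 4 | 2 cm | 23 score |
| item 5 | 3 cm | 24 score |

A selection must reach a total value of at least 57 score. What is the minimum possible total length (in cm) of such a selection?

Subsets with value ≥ 57, sorted by total length:
- item 2+item 4+item 5: length 7, value 58
- item 3+item 4+item 5: length 8, value 58
Minimum length: 7 cm.

7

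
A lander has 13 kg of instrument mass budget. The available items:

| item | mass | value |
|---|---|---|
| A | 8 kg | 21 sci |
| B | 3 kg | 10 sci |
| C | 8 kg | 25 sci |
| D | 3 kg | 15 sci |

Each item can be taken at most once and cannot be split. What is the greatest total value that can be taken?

This is a 0/1 knapsack; check combinations near the capacity.
- C+D: mass 8+3=11, value 25+15=40
- A+D: mass 8+3=11, value 21+15=36
- B+C: mass 3+8=11, value 10+25=35
- A+B: mass 8+3=11, value 21+10=31
- B+D: mass 3+3=6, value 10+15=25
Best: 40 sci.

40 sci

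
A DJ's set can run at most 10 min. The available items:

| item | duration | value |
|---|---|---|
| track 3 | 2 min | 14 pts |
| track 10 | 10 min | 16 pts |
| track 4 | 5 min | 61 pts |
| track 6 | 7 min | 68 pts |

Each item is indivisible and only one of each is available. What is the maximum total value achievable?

82 pts

This is a 0/1 knapsack; check combinations near the capacity.
- track 3+track 6: duration 2+7=9, value 14+68=82
- track 3+track 4: duration 2+5=7, value 14+61=75
- track 6: duration 7, value 68
- track 4: duration 5, value 61
- track 10: duration 10, value 16
Best: 82 pts.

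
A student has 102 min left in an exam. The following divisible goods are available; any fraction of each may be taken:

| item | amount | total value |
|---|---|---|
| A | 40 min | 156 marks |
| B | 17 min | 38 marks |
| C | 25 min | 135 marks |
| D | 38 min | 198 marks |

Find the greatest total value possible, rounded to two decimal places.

485.10

Take in order of value per unit:
- C (135/25 per unit): all 25 → value 135, running total 135.00
- D (198/38 per unit): all 38 → value 198, running total 333.00
- A (156/40 per unit): 39 of 40 → value 39×156/40 = 152.1000, running total 485.10
Total 485.10.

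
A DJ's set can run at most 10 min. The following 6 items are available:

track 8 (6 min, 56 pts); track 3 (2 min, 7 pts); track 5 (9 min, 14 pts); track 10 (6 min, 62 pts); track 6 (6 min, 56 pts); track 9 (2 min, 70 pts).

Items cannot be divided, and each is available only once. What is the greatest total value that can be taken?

This is a 0/1 knapsack; check combinations near the capacity.
- track 3+track 10+track 9: duration 2+6+2=10, value 7+62+70=139
- track 8+track 3+track 9: duration 6+2+2=10, value 56+7+70=133
- track 3+track 6+track 9: duration 2+6+2=10, value 7+56+70=133
- track 10+track 9: duration 6+2=8, value 62+70=132
Best: 139 pts.

139 pts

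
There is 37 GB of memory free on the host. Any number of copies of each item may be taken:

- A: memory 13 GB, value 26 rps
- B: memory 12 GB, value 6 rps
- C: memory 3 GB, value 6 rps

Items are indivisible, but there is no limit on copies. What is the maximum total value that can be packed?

Best value-per-unit is A at 26/13; filling with it alone gives 2×26 = 52.
Optimal mix: 1×A + 8×C → memory 37, value 74.

74 rps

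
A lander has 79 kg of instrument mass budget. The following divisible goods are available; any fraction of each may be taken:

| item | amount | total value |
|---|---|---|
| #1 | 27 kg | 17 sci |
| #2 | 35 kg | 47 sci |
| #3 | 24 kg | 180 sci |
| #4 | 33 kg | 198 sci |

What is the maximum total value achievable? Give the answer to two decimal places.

407.54

Take in order of value per unit:
- #3 (180/24 per unit): all 24 → value 180, running total 180.00
- #4 (198/33 per unit): all 33 → value 198, running total 378.00
- #2 (47/35 per unit): 22 of 35 → value 22×47/35 = 29.5429, running total 407.54
Total 407.54.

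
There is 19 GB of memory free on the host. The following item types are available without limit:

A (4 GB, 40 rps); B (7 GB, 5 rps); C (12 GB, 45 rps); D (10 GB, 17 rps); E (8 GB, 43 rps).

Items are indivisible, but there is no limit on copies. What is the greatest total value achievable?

Best value-per-unit is A at 40/4, and filling with it alone uses memory 4×4=16. No mix of the others beats 4×40 = 160.

160 rps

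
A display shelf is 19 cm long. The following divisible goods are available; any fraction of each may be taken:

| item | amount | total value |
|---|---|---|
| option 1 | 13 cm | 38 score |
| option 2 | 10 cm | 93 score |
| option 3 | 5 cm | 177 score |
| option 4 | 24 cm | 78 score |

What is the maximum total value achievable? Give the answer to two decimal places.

Take in order of value per unit:
- option 3 (177/5 per unit): all 5 → value 177, running total 177.00
- option 2 (93/10 per unit): all 10 → value 93, running total 270.00
- option 4 (78/24 per unit): 4 of 24 → value 4×78/24 = 13.0000, running total 283.00
Total 283.00.

283.00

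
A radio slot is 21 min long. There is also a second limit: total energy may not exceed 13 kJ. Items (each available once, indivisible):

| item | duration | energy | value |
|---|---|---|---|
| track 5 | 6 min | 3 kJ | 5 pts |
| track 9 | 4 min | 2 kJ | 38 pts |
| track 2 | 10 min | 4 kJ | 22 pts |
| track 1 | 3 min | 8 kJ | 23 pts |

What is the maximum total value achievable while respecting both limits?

66 pts

Feasible sets respecting both limits:
- track 5+track 9+track 1: duration 13, energy 13, value 66
- track 5+track 9+track 2: duration 20, energy 9, value 65
- track 9+track 1: duration 7, energy 10, value 61
- track 9+track 2: duration 14, energy 6, value 60
Best: 66 pts.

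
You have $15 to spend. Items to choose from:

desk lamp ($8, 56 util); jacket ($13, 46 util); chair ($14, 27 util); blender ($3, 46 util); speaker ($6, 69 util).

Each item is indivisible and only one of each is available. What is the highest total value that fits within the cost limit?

Check high-value combinations within $15:
- desk lamp+speaker: cost 8+6=14, value 56+69=125
- blender+speaker: cost 3+6=9, value 46+69=115
- desk lamp+blender: cost 8+3=11, value 56+46=102
- speaker: cost 6, value 69
Best: 125 util.

125 util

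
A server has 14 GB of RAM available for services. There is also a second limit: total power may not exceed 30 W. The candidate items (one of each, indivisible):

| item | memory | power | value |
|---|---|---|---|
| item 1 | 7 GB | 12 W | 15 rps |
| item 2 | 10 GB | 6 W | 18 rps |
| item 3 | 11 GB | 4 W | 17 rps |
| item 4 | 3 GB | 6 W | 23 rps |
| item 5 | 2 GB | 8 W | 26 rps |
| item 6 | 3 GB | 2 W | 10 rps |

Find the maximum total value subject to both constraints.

64 rps

Feasible sets respecting both limits:
- item 1+item 4+item 5: memory 12, power 26, value 64
- item 4+item 5+item 6: memory 8, power 16, value 59
- item 1+item 5+item 6: memory 12, power 22, value 51
- item 4+item 5: memory 5, power 14, value 49
Best: 64 rps.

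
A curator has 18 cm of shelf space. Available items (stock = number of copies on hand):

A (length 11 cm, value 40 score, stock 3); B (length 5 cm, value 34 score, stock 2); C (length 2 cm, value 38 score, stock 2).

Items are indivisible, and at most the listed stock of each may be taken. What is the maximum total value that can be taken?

144 score

Top feasible selections:
- 2×B + 2×C: length 14, value 144
- 1×A + 2×C: length 15, value 116
Best: 144 score.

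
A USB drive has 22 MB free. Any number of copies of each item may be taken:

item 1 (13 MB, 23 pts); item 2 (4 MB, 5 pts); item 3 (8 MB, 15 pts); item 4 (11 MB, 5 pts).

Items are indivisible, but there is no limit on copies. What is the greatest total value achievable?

Best value-per-unit is item 3 at 15/8; filling with it alone gives 2×15 = 30.
Optimal mix: 1×item 1 + 1×item 3 → size 21, value 38.

38 pts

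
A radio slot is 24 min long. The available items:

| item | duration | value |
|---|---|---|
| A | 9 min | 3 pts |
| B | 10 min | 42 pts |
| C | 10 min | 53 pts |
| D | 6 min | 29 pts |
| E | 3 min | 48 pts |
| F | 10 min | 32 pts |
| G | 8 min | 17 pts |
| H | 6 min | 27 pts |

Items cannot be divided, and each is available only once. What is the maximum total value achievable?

143 pts

This is a 0/1 knapsack; check combinations near the capacity.
- B+C+E: duration 10+10+3=23, value 42+53+48=143
- C+E+F: duration 10+3+10=23, value 53+48+32=133
- C+D+E: duration 10+6+3=19, value 53+29+48=130
- C+E+H: duration 10+3+6=19, value 53+48+27=128
- B+E+F: duration 10+3+10=23, value 42+48+32=122
Best: 143 pts.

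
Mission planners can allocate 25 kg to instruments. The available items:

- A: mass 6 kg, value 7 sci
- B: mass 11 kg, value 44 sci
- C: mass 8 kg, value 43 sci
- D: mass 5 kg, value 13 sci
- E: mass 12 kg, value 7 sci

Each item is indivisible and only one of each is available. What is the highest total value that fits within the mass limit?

This is a 0/1 knapsack; check combinations near the capacity.
- B+C+D: mass 11+8+5=24, value 44+43+13=100
- A+B+C: mass 6+11+8=25, value 7+44+43=94
- B+C: mass 11+8=19, value 44+43=87
Best: 100 sci.

100 sci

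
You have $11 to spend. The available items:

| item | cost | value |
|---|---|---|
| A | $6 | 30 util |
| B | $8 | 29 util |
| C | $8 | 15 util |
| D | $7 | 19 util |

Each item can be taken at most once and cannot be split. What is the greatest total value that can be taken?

This is a 0/1 knapsack; check combinations near the capacity.
- A: cost 6, value 30
- B: cost 8, value 29
- D: cost 7, value 19
- C: cost 8, value 15
Best: 30 util.

30 util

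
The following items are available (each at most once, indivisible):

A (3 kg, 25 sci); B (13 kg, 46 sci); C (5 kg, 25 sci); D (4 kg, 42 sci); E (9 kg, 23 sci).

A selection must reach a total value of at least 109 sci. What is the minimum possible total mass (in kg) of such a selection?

20

Subsets with value ≥ 109, sorted by total mass:
- A+B+D: mass 20, value 113
- A+C+D+E: mass 21, value 115
- B+C+D: mass 22, value 113
- A+B+C+D: mass 25, value 138
Minimum mass: 20 kg.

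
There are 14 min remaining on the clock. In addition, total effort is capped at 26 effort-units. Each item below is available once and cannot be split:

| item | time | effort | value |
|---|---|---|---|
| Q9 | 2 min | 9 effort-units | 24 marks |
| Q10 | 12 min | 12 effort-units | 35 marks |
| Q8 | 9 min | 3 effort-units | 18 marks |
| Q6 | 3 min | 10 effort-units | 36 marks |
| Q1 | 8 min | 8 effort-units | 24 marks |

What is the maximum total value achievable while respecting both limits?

78 marks

Feasible sets respecting both limits:
- Q9+Q8+Q6: time 14, effort 22, value 78
- Q9+Q6: time 5, effort 19, value 60
- Q6+Q1: time 11, effort 18, value 60
- Q9+Q10: time 14, effort 21, value 59
Best: 78 marks.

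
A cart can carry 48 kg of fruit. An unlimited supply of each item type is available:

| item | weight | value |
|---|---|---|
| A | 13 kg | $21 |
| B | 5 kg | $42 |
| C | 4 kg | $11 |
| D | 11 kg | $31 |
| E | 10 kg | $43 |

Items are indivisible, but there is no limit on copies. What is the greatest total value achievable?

$378

Best value-per-unit is B at 42/5, and filling with it alone uses weight 9×5=45. No mix of the others beats 9×42 = 378.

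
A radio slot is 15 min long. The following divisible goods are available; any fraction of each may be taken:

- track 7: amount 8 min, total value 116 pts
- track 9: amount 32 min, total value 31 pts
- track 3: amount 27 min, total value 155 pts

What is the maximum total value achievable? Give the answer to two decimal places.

156.19

Take in order of value per unit:
- track 7 (116/8 per unit): all 8 → value 116, running total 116.00
- track 3 (155/27 per unit): 7 of 27 → value 7×155/27 = 40.1852, running total 156.19
Total 156.19.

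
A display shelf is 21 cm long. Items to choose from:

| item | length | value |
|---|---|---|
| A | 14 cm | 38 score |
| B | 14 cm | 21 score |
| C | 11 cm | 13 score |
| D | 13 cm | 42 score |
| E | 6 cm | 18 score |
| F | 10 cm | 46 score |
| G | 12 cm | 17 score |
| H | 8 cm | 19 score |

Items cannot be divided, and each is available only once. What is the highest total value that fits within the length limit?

65 score

Check high-value combinations within 21 cm:
- F+H: length 10+8=18, value 46+19=65
- E+F: length 6+10=16, value 18+46=64
- D+H: length 13+8=21, value 42+19=61
- D+E: length 13+6=19, value 42+18=60
- C+F: length 11+10=21, value 13+46=59
Best: 65 score.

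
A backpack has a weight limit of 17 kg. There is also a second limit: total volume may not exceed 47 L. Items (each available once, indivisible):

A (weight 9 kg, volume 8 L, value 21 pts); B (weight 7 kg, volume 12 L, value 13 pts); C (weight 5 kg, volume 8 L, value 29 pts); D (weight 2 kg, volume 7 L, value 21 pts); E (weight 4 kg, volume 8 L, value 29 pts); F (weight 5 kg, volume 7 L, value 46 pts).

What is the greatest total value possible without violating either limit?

Feasible sets respecting both limits:
- C+D+E+F: weight 16, volume 30, value 125
- C+E+F: weight 14, volume 23, value 104
- C+D+F: weight 12, volume 22, value 96
- D+E+F: weight 11, volume 22, value 96
Best: 125 pts.

125 pts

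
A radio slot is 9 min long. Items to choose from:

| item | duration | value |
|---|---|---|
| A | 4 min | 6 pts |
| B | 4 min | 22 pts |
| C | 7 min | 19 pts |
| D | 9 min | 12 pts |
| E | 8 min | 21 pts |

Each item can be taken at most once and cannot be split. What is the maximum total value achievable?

Check high-value combinations within 9 min:
- A+B: duration 4+4=8, value 6+22=28
- B: duration 4, value 22
- E: duration 8, value 21
- C: duration 7, value 19
- D: duration 9, value 12
Best: 28 pts.

28 pts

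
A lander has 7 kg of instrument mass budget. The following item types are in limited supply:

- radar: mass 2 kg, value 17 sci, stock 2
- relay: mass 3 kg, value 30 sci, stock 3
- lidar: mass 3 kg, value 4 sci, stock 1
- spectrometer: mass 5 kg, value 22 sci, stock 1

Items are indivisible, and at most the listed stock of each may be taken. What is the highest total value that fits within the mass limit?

Top feasible selections:
- 2×radar + 1×relay: mass 7, value 64
- 2×relay: mass 6, value 60
Best: 64 sci.

64 sci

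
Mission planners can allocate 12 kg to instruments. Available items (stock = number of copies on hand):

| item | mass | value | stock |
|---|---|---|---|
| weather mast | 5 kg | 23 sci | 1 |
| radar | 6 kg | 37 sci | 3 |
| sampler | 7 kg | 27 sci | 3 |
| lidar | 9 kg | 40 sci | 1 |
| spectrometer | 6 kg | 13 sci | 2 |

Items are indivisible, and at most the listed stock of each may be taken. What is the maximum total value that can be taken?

Best selections within mass 12 and stock limits:
- 2×radar: mass 12, value 74
- 1×weather mast + 1×radar: mass 11, value 60
- 1×radar + 1×spectrometer: mass 12, value 50
Best: 74 sci.

74 sci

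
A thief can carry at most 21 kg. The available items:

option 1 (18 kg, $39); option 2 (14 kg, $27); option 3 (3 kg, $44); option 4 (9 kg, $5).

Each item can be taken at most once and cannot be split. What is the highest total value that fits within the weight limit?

Check high-value combinations within 21 kg:
- option 1+option 3: weight 18+3=21, value 39+44=83
- option 2+option 3: weight 14+3=17, value 27+44=71
- option 3+option 4: weight 3+9=12, value 44+5=49
- option 3: weight 3, value 44
Best: $83.

$83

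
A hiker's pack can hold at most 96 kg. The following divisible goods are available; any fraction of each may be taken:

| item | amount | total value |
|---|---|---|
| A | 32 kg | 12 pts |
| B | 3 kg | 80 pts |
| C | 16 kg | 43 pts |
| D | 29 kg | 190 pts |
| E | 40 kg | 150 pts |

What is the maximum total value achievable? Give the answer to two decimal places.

Take in order of value per unit:
- B (80/3 per unit): all 3 → value 80, running total 80.00
- D (190/29 per unit): all 29 → value 190, running total 270.00
- E (150/40 per unit): all 40 → value 150, running total 420.00
- C (43/16 per unit): all 16 → value 43, running total 463.00
- A (12/32 per unit): 8 of 32 → value 8×12/32 = 3.0000, running total 466.00
Total 466.00.

466.00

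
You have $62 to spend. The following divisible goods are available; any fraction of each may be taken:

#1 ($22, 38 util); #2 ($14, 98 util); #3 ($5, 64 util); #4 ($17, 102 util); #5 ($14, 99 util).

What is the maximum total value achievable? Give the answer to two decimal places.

383.73

Take in order of value per unit:
- #3 (64/5 per unit): all 5 → value 64, running total 64.00
- #5 (99/14 per unit): all 14 → value 99, running total 163.00
- #2 (98/14 per unit): all 14 → value 98, running total 261.00
- #4 (102/17 per unit): all 17 → value 102, running total 363.00
- #1 (38/22 per unit): 12 of 22 → value 12×38/22 = 20.7273, running total 383.73
Total 383.73.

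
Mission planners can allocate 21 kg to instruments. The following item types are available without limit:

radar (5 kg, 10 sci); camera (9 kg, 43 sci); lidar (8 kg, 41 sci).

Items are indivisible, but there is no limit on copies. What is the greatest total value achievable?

Best value-per-unit is lidar at 41/8; filling with it alone gives 2×41 = 82.
Optimal mix: 1×radar + 2×lidar → mass 21, value 92.

92 sci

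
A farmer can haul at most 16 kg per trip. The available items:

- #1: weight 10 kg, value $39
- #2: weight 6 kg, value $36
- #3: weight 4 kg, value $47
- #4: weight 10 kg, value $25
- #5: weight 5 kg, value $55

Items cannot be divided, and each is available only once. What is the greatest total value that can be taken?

Check high-value combinations within 16 kg:
- #2+#3+#5: weight 6+4+5=15, value 36+47+55=138
- #3+#5: weight 4+5=9, value 47+55=102
- #1+#5: weight 10+5=15, value 39+55=94
Best: $138.

$138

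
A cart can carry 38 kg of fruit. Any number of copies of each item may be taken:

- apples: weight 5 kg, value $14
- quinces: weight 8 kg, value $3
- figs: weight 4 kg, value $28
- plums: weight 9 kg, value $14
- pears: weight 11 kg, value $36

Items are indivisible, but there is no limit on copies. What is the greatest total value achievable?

Best value-per-unit is figs at 28/4, and filling with it alone uses weight 9×4=36. No mix of the others beats 9×28 = 252.

$252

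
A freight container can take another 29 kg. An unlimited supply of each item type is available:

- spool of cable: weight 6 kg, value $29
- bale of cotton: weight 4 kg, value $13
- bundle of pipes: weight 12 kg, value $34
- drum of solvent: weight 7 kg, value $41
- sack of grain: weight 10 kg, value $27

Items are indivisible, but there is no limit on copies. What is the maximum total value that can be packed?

$164

Best value-per-unit is drum of solvent at 41/7, and filling with it alone uses weight 4×7=28. No mix of the others beats 4×41 = 164.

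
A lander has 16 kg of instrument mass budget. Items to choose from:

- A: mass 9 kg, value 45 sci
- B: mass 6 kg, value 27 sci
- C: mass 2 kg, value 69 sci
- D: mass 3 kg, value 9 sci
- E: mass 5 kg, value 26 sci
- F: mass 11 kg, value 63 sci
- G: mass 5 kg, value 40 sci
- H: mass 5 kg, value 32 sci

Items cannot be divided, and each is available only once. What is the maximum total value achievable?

Check high-value combinations within 16 kg:
- A+C+G: mass 9+2+5=16, value 45+69+40=154
- C+D+G+H: mass 2+3+5+5=15, value 69+9+40+32=150
- A+C+H: mass 9+2+5=16, value 45+69+32=146
- B+C+D+G: mass 6+2+3+5=16, value 27+69+9+40=145
Best: 154 sci.

154 sci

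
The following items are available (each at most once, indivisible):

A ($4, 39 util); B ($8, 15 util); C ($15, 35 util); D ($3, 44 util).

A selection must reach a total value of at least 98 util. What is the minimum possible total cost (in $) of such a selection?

Subsets with value ≥ 98, sorted by total cost:
- A+B+D: cost 15, value 98
- A+C+D: cost 22, value 118
Minimum cost: 15 $.

15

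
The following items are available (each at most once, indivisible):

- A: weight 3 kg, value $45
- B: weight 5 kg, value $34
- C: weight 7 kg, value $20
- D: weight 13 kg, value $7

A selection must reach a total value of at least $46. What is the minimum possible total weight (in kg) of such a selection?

8

Subsets with value ≥ 46, sorted by total weight:
- A+B: weight 8, value 79
- A+C: weight 10, value 65
Minimum weight: 8 kg.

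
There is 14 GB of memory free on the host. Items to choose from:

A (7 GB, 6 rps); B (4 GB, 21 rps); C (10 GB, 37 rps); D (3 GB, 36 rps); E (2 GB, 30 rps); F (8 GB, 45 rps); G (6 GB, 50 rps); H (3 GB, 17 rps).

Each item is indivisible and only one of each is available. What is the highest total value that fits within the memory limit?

This is a 0/1 knapsack; check combinations near the capacity.
- D+E+G+H: memory 3+2+6+3=14, value 36+30+50+17=133
- D+E+G: memory 3+2+6=11, value 36+30+50=116
- D+E+F: memory 3+2+8=13, value 36+30+45=111
Best: 133 rps.

133 rps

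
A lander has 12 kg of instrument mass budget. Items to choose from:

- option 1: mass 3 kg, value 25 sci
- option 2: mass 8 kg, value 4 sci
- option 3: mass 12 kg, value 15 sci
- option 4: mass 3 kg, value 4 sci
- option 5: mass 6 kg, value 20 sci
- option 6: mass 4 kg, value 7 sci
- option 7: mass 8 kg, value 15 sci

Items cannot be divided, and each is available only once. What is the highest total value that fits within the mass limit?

49 sci

Check high-value combinations within 12 kg:
- option 1+option 4+option 5: mass 3+3+6=12, value 25+4+20=49
- option 1+option 5: mass 3+6=9, value 25+20=45
- option 1+option 7: mass 3+8=11, value 25+15=40
Best: 49 sci.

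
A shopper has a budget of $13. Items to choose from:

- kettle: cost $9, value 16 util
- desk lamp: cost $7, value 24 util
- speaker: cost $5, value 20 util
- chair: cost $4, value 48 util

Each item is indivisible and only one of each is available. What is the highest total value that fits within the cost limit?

72 util

Check high-value combinations within $13:
- desk lamp+chair: cost 7+4=11, value 24+48=72
- speaker+chair: cost 5+4=9, value 20+48=68
- kettle+chair: cost 9+4=13, value 16+48=64
- chair: cost 4, value 48
Best: 72 util.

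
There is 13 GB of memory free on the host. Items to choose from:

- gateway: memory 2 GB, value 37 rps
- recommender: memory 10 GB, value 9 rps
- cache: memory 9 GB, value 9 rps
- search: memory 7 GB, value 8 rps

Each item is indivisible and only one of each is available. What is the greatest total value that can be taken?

Check high-value combinations within 13 GB:
- gateway+cache: memory 2+9=11, value 37+9=46
- gateway+recommender: memory 2+10=12, value 37+9=46
- gateway+search: memory 2+7=9, value 37+8=45
Best: 46 rps.

46 rps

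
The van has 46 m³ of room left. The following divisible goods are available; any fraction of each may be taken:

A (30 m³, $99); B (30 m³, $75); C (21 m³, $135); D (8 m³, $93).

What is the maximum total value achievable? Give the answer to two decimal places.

Take in order of value per unit:
- D (93/8 per unit): all 8 → value 93, running total 93.00
- C (135/21 per unit): all 21 → value 135, running total 228.00
- A (99/30 per unit): 17 of 30 → value 17×99/30 = 56.1000, running total 284.10
Total 284.10.

284.10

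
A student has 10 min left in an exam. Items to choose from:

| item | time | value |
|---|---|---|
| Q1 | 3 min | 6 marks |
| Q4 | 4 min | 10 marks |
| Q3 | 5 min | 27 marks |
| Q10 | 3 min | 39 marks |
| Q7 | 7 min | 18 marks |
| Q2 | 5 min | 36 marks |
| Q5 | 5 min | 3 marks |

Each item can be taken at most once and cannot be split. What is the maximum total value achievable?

Check high-value combinations within 10 min:
- Q10+Q2: time 3+5=8, value 39+36=75
- Q3+Q10: time 5+3=8, value 27+39=66
- Q3+Q2: time 5+5=10, value 27+36=63
Best: 75 marks.

75 marks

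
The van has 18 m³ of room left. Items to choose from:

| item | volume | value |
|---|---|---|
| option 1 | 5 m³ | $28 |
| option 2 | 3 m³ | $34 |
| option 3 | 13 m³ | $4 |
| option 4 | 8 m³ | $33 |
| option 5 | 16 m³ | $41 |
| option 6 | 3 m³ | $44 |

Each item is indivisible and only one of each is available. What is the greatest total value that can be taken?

$111

Check high-value combinations within 18 m³:
- option 2+option 4+option 6: volume 3+8+3=14, value 34+33+44=111
- option 1+option 2+option 6: volume 5+3+3=11, value 28+34+44=106
- option 1+option 4+option 6: volume 5+8+3=16, value 28+33+44=105
- option 1+option 2+option 4: volume 5+3+8=16, value 28+34+33=95
Best: $111.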